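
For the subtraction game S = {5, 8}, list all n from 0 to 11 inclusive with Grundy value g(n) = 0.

0, 1, 2, 3, 4

Grundy values for subtraction set {5, 8}:
g(0) = mex{} = 0
g(1) = mex{} = 0
g(2) = mex{} = 0
g(3) = mex{} = 0
g(4) = mex{} = 0
g(5) = mex{0} = 1
g(6) = mex{0} = 1
g(7) = mex{0} = 1
g(8) = mex{0} = 1
g(9) = mex{0} = 1
g(10) = mex{0,1} = 2
g(11) = mex{0,1} = 2
The P-positions (g = 0) in 0..11 are 0, 1, 2, 3, 4.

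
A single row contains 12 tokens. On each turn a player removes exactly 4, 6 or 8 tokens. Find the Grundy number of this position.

0

Grundy values for subtraction set {4, 6, 8}:
k:     0  1  2  3  4  5  6  7  8  9 10 11 12
g(k):  0  0  0  0  1  1  1  1  2  2  2  2  0
So g(12) = 0.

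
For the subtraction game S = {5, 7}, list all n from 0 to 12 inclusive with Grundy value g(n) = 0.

0, 1, 2, 3, 4, 12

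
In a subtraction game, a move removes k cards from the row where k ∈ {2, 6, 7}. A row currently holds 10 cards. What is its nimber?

3

Build the Grundy sequence with g(k) = mex{g(k−s) : s ∈ {2, 6, 7}, s ≤ k}:
g(0) = mex{} = 0
g(1) = mex{} = 0
g(2) = mex{0} = 1
g(3) = mex{0} = 1
g(4) = mex{1} = 0
g(5) = mex{1} = 0
g(6) = mex{0} = 1
g(7) = mex{0} = 1
g(8) = mex{0,1} = 2
g(9) = mex{1} = 0
g(10) = mex{0,1,2} = 3
So g(10) = 3.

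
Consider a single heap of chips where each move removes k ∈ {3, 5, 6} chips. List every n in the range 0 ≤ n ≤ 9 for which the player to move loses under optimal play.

Grundy values for subtraction set {3, 5, 6}:
k:     0  1  2  3  4  5  6  7  8  9
g(k):  0  0  0  1  1  1  2  2  2  0
The P-positions (g = 0) in 0..9 are 0, 1, 2, 9.

0, 1, 2, 9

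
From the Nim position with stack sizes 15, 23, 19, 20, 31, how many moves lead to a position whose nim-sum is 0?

In binary:
  01111  (15)
  10111  (23)
  10011  (19)
  10100  (20)
  11111  (31)
  -----
  00000  (0)
The nim-sum is already 0, so every move leaves a nonzero nim-sum — there are no winning moves.

0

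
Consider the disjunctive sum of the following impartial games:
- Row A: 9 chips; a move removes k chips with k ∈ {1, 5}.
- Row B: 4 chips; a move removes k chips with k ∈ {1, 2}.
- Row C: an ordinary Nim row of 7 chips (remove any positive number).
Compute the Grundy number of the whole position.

For row A, compute g(0), g(1), … with moves {1, 5}:
k:     0  1  2  3  4  5  6  7  8  9
g(k):  0  1  0  1  0  1  0  1  0  1
So g(9) = 1.
Grundy values for row B (subtraction set {1, 2}):
g(0) = mex{} = 0
g(1) = mex{0} = 1
g(2) = mex{0,1} = 2
g(3) = mex{1,2} = 0
g(4) = mex{0,2} = 1
So g(4) = 1.
Row C is a plain Nim row of size 7, so its Grundy value is 7.
The value of a disjunctive sum is the nim-sum of the parts.
Combined value = 1 ⊕ 1 ⊕ 7 = 7.

7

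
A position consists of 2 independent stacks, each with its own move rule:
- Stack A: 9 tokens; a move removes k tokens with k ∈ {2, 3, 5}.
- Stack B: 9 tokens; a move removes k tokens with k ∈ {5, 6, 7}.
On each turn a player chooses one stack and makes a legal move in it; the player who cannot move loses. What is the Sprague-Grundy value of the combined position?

Grundy values for stack A (subtraction set {2, 3, 5}):
k:     0  1  2  3  4  5  6  7  8  9
g(k):  0  0  1  1  2  2  3  0  0  1
So g(9) = 1.
Build the Grundy sequence for stack B with g(k) = mex{g(k−s) : s ∈ {5, 6, 7}, s ≤ k}:
k:     0  1  2  3  4  5  6  7  8  9
g(k):  0  0  0  0  0  1  1  1  1  1
So g(9) = 1.
The value of a disjunctive sum is the nim-sum of the parts.
Combined value = 1 XOR 1 = 0.

0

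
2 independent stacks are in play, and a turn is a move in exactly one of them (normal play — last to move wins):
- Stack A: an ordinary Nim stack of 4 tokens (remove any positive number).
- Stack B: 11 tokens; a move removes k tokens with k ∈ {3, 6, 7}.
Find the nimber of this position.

Stack A is a plain Nim stack of size 4, so its Grundy value is 4.
Grundy values for stack B (subtraction set {3, 6, 7}):
k:     0  1  2  3  4  5  6  7  8  9 10 11
g(k):  0  0  0  1  1  1  2  2  2  3  0  0
So g(11) = 0.
By the Sprague-Grundy theorem, the Grundy value of a sum of independent games is the XOR of the component values.
Combined value = 4 ⊕ 0 = 4.

4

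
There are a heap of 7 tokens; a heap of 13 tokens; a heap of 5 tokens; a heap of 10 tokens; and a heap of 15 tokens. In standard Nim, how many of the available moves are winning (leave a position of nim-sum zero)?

3

In binary:
  0111  (7)
  1101  (13)
  0101  (5)
  1010  (10)
  1111  (15)
  ----
  1010  (10)
The overall nim-sum is X = 10. A heap of size p has a winning move iff p XOR X < p (reduce it to p XOR X).
  7: 7 XOR 10 = 13 ≥ 7 — no move.
  13: 13 XOR 10 = 7 < 13 — winning move (to 7).
  5: 5 XOR 10 = 15 ≥ 5 — no move.
  10: 10 XOR 10 = 0 < 10 — winning move (to 0).
  15: 15 XOR 10 = 5 < 15 — winning move (to 5).
That gives 3 winning moves.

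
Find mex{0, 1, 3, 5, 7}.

2

The values 0, 1 are all present; 2 is the first non-negative integer missing from the set.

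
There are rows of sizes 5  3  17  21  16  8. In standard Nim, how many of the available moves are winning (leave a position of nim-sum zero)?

3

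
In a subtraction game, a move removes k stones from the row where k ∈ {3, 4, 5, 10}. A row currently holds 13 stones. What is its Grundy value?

2

Compute g(0), g(1), … for moves {3, 4, 5, 10}:
g(0) = mex{} = 0
g(1) = mex{} = 0
g(2) = mex{} = 0
g(3) = mex{0} = 1
g(4) = mex{0} = 1
g(5) = mex{0} = 1
g(6) = mex{0,1} = 2
g(7) = mex{0,1} = 2
g(8) = mex{1} = 0
g(9) = mex{1,2} = 0
g(10) = mex{0,1,2} = 3
g(11) = mex{0,2} = 1
g(12) = mex{0,2} = 1
g(13) = mex{0,1,3} = 2
So g(13) = 2.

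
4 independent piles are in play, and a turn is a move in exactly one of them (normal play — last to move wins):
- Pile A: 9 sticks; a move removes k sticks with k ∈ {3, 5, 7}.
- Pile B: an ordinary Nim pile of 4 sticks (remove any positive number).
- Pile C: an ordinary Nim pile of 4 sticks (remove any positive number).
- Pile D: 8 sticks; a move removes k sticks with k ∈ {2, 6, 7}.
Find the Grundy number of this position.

Build the Grundy sequence for pile A with g(k) = mex{g(k−s) : s ∈ {3, 5, 7}, s ≤ k}:
g(0) = mex{} = 0
g(1) = mex{} = 0
g(2) = mex{} = 0
g(3) = mex{0} = 1
g(4) = mex{0} = 1
g(5) = mex{0} = 1
g(6) = mex{0,1} = 2
g(7) = mex{0,1} = 2
g(8) = mex{0,1} = 2
g(9) = mex{0,1,2} = 3
So g(9) = 3.
Pile B is a plain Nim pile of size 4, so its Grundy value is 4.
Pile C is a plain Nim pile of size 4, so its Grundy value is 4.
Grundy values for pile D (subtraction set {2, 6, 7}):
k:     0  1  2  3  4  5  6  7  8
g(k):  0  0  1  1  0  0  1  1  2
So g(8) = 2.
By the Sprague-Grundy theorem, the Grundy value of a sum of independent games is the XOR of the component values.
Combined value = 3 XOR 4 XOR 4 XOR 2 = 1.

1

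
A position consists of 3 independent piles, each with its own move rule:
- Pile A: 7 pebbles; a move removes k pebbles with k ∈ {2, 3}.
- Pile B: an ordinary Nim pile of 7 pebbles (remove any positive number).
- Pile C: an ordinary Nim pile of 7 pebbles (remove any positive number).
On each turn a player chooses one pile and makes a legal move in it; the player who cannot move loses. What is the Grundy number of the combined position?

Build the Grundy sequence for pile A with g(k) = mex{g(k−s) : s ∈ {2, 3}, s ≤ k}:
k:     0  1  2  3  4  5  6  7
g(k):  0  0  1  1  2  0  0  1
So g(7) = 1.
Pile B is a plain Nim pile of size 7, so its Grundy value is 7.
Pile C is a plain Nim pile of size 7, so its Grundy value is 7.
The value of a disjunctive sum is the nim-sum of the parts.
Combined value = 1 ⊕ 7 ⊕ 7 = 1.

1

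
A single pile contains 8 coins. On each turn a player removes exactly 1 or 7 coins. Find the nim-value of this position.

0

Grundy values for subtraction set {1, 7}:
k:     0  1  2  3  4  5  6  7  8
g(k):  0  1  0  1  0  1  0  1  0
So g(8) = 0.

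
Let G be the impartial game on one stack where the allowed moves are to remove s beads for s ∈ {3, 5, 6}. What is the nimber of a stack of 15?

Build the Grundy sequence with g(k) = mex{g(k−s) : s ∈ {3, 5, 6}, s ≤ k}:
k:     0  1  2  3  4  5  6  7  8  9 10 11 12 13 14 15
g(k):  0  0  0  1  1  1  2  2  2  0  0  0  1  1  1  2
So g(15) = 2.

2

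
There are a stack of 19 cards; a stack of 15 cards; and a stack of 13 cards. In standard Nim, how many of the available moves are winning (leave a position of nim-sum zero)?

1

Nim-sum: 19 ^ 15 ^ 13 = 17.
The overall nim-sum is X = 17. A stack of size p has a winning move iff p XOR X < p (reduce it to p XOR X).
  19: 19 XOR 17 = 2 < 19 — winning move (to 2).
  15: 15 XOR 17 = 30 ≥ 15 — no move.
  13: 13 XOR 17 = 28 ≥ 13 — no move.
That gives 1 winning move.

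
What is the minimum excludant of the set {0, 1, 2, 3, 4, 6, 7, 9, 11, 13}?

5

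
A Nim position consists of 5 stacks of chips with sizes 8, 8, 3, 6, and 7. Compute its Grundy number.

In binary:
  1000  (8)
  1000  (8)
  0011  (3)
  0110  (6)
  0111  (7)
  ----
  0010  (2)

2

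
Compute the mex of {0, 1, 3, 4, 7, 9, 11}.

The values 0, 1 are all present; 2 is the first non-negative integer missing from the set.

2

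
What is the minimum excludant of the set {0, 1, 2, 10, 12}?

The values 0, 1, 2 are all present; 3 is the first non-negative integer missing from the set.

3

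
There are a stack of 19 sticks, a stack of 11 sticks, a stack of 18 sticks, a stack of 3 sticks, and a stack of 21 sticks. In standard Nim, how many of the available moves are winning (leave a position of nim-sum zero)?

Compute the nim-sum pairwise:
19 ⊕ 11 = 24
24 ⊕ 18 = 10
10 ⊕ 3 = 9
9 ⊕ 21 = 28
The overall nim-sum is X = 28. A stack of size p has a winning move iff p XOR X < p (reduce it to p XOR X).
  19: 19 XOR 28 = 15 < 19 — winning move (to 15).
  11: 11 XOR 28 = 23 ≥ 11 — no move.
  18: 18 XOR 28 = 14 < 18 — winning move (to 14).
  3: 3 XOR 28 = 31 ≥ 3 — no move.
  21: 21 XOR 28 = 9 < 21 — winning move (to 9).
That gives 3 winning moves.

3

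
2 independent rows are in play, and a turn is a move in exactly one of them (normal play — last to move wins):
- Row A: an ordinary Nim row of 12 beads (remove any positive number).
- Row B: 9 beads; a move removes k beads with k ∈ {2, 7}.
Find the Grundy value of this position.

Row A is a plain Nim row of size 12, so its Grundy value is 12.
Build the Grundy sequence for row B with g(k) = mex{g(k−s) : s ∈ {2, 7}, s ≤ k}:
g(0) = mex{} = 0
g(1) = mex{} = 0
g(2) = mex{0} = 1
g(3) = mex{0} = 1
g(4) = mex{1} = 0
g(5) = mex{1} = 0
g(6) = mex{0} = 1
g(7) = mex{0} = 1
g(8) = mex{0,1} = 2
g(9) = mex{1} = 0
So g(9) = 0.
The value of a disjunctive sum is the nim-sum of the parts.
Combined value = 12 ⊕ 0 = 12.

12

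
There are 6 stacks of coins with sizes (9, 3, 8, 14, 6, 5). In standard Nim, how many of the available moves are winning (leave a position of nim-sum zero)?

Write each in binary and XOR column by column:
  1001  (9)
  0011  (3)
  1000  (8)
  1110  (14)
  0110  (6)
  0101  (5)
  ----
  1111  (15)
The overall nim-sum is X = 15. A stack of size p has a winning move iff p XOR X < p (reduce it to p XOR X).
  9: 9 XOR 15 = 6 < 9 — winning move (to 6).
  3: 3 XOR 15 = 12 ≥ 3 — no move.
  8: 8 XOR 15 = 7 < 8 — winning move (to 7).
  14: 14 XOR 15 = 1 < 14 — winning move (to 1).
  6: 6 XOR 15 = 9 ≥ 6 — no move.
  5: 5 XOR 15 = 10 ≥ 5 — no move.
That gives 3 winning moves.

3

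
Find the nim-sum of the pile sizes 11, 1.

Compute the nim-sum pairwise:
11 ^ 1 = 10

10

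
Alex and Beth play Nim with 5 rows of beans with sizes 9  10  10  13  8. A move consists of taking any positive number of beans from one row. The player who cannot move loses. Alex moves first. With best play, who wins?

Alex wins

Nim-sum: 9 XOR 10 XOR 10 XOR 13 XOR 8 = 12.
The nim-sum is 12 ≠ 0, so this is an N-position: the player to move can win; Alex has a winning move.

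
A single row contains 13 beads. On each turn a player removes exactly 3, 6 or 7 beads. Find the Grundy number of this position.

1

Grundy values for subtraction set {3, 6, 7}:
k:     0  1  2  3  4  5  6  7  8  9 10 11 12 13
g(k):  0  0  0  1  1  1  2  2  2  3  0  0  0  1
So g(13) = 1.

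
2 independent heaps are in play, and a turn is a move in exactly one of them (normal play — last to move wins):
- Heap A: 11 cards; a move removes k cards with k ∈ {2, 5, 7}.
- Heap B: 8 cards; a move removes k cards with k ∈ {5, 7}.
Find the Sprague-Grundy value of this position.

2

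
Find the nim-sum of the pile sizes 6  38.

Nim-sum: 6 ^ 38 = 32.

32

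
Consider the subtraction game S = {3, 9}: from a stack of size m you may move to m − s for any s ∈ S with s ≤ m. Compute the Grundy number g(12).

Compute g(0), g(1), … for moves {3, 9}:
k:     0  1  2  3  4  5  6  7  8  9 10 11 12
g(k):  0  0  0  1  1  1  0  0  0  1  1  1  0
So g(12) = 0.

0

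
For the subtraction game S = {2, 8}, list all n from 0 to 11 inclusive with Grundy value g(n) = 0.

Build the Grundy sequence with g(k) = mex{g(k−s) : s ∈ {2, 8}, s ≤ k}:
k:     0  1  2  3  4  5  6  7  8  9 10 11
g(k):  0  0  1  1  0  0  1  1  2  2  0  0
The P-positions (g = 0) in 0..11 are 0, 1, 4, 5, 10, 11.

0, 1, 4, 5, 10, 11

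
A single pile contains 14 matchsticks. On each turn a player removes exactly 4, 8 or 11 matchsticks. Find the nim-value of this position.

3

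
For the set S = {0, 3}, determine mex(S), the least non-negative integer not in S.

0 is in the set but 1 is not, so the mex is 1.

1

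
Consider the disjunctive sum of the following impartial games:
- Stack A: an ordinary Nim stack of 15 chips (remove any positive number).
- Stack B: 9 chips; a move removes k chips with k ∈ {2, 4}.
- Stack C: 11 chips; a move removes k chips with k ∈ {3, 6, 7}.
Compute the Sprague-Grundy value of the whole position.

14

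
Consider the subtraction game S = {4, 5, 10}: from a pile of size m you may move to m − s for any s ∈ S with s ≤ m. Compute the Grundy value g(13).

1

Build the Grundy sequence with g(k) = mex{g(k−s) : s ∈ {4, 5, 10}, s ≤ k}:
k:     0  1  2  3  4  5  6  7  8  9 10 11 12 13
g(k):  0  0  0  0  1  1  1  1  2  0  2  2  3  1
So g(13) = 1.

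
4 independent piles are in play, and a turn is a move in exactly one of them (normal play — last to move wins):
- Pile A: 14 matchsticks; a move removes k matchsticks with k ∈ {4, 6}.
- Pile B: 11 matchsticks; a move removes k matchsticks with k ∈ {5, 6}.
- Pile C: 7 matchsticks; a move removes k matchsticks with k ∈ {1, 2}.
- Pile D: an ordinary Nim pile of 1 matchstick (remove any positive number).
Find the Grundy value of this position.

1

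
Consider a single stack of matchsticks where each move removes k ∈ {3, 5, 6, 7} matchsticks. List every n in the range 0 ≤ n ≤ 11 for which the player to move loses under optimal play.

0, 1, 2, 10, 11

Compute g(0), g(1), … for moves {3, 5, 6, 7}:
g(0) = mex{} = 0
g(1) = mex{} = 0
g(2) = mex{} = 0
g(3) = mex{0} = 1
g(4) = mex{0} = 1
g(5) = mex{0} = 1
g(6) = mex{0,1} = 2
g(7) = mex{0,1} = 2
g(8) = mex{0,1} = 2
g(9) = mex{0,1,2} = 3
g(10) = mex{1,2} = 0
g(11) = mex{1,2} = 0
The P-positions (g = 0) in 0..11 are 0, 1, 2, 10, 11.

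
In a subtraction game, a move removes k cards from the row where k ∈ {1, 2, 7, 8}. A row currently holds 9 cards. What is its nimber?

0

Grundy values for subtraction set {1, 2, 7, 8}:
k:     0  1  2  3  4  5  6  7  8  9
g(k):  0  1  2  0  1  2  0  1  2  0
So g(9) = 0.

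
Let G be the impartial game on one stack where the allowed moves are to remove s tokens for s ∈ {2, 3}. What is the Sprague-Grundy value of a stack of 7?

1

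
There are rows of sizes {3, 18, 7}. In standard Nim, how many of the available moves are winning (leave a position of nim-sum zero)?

1

Bitwise XOR of the heap sizes:
  00011  (3)
  10010  (18)
  00111  (7)
  -----
  10110  (22)
The overall nim-sum is X = 22. A row of size p has a winning move iff p XOR X < p (reduce it to p XOR X).
  3: 3 XOR 22 = 21 ≥ 3 — no move.
  18: 18 XOR 22 = 4 < 18 — winning move (to 4).
  7: 7 XOR 22 = 17 ≥ 7 — no move.
That gives 1 winning move.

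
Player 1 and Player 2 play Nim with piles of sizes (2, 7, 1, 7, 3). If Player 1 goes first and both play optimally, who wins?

Nim-sum: 2 ^ 7 ^ 1 ^ 7 ^ 3 = 0.
The nim-sum is 0, so this is a P-position: the player to move is in a losing position under optimal play; Player 1 is about to move from it and so loses — Player 2 wins.

Player 2 wins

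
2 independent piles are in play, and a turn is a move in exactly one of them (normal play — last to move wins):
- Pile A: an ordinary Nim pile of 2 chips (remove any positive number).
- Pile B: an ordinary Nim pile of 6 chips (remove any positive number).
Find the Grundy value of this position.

Pile A is a plain Nim pile of size 2, so its Grundy value is 2.
Pile B is a plain Nim pile of size 6, so its Grundy value is 6.
The value of a disjunctive sum is the nim-sum of the parts.
Combined value = 2 ⊕ 6 = 4.

4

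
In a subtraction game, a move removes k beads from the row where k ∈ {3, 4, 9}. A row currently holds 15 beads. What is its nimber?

Compute g(0), g(1), … for moves {3, 4, 9}:
k:     0  1  2  3  4  5  6  7  8  9 10 11 12 13 14 15
g(k):  0  0  0  1  1  1  2  0  0  3  1  1  2  0  0  0
So g(15) = 0.

0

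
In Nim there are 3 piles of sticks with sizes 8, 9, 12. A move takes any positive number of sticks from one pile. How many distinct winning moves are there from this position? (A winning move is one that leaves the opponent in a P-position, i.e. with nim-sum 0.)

Bitwise XOR of the heap sizes:
  1000  (8)
  1001  (9)
  1100  (12)
  ----
  1101  (13)
The overall nim-sum is X = 13. A pile of size p has a winning move iff p XOR X < p (reduce it to p XOR X).
  8: 8 XOR 13 = 5 < 8 — winning move (to 5).
  9: 9 XOR 13 = 4 < 9 — winning move (to 4).
  12: 12 XOR 13 = 1 < 12 — winning move (to 1).
That gives 3 winning moves.

3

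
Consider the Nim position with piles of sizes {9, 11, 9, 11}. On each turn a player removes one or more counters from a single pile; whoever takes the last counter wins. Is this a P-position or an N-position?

Compute the nim-sum pairwise:
9 ^ 11 = 2
2 ^ 9 = 11
11 ^ 11 = 0
The nim-sum is 0, so this is a P-position: the player to move is in a losing position under optimal play.

P-position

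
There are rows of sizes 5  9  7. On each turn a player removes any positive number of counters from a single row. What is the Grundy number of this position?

11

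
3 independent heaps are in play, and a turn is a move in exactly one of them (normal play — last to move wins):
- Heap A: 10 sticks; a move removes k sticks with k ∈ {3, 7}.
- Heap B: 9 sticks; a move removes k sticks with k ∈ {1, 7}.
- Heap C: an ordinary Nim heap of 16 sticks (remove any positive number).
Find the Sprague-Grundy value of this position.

17

Grundy values for heap A (subtraction set {3, 7}):
k:     0  1  2  3  4  5  6  7  8  9 10
g(k):  0  0  0  1  1  1  0  2  2  1  0
So g(10) = 0.
Build the Grundy sequence for heap B with g(k) = mex{g(k−s) : s ∈ {1, 7}, s ≤ k}:
k:     0  1  2  3  4  5  6  7  8  9
g(k):  0  1  0  1  0  1  0  1  0  1
So g(9) = 1.
Heap C is a plain Nim heap of size 16, so its Grundy value is 16.
By the Sprague-Grundy theorem, the Grundy value of a sum of independent games is the XOR of the component values.
Combined value = 0 ⊕ 1 ⊕ 16 = 17.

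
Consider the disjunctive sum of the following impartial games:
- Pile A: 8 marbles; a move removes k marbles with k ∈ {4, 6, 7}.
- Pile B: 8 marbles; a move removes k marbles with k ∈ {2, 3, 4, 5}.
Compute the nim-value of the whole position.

2

For pile A, compute g(0), g(1), … with moves {4, 6, 7}:
g(0) = mex{} = 0
g(1) = mex{} = 0
g(2) = mex{} = 0
g(3) = mex{} = 0
g(4) = mex{0} = 1
g(5) = mex{0} = 1
g(6) = mex{0} = 1
g(7) = mex{0} = 1
g(8) = mex{0,1} = 2
So g(8) = 2.
For pile B, compute g(0), g(1), … with moves {2, 3, 4, 5}:
k:     0  1  2  3  4  5  6  7  8
g(k):  0  0  1  1  2  2  3  0  0
So g(8) = 0.
The value of a disjunctive sum is the nim-sum of the parts.
Combined value = 2 ⊕ 0 = 2.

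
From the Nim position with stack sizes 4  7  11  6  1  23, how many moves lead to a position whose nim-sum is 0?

Bitwise XOR of the heap sizes:
  00100  (4)
  00111  (7)
  01011  (11)
  00110  (6)
  00001  (1)
  10111  (23)
  -----
  11000  (24)
The overall nim-sum is X = 24. A stack of size p has a winning move iff p XOR X < p (reduce it to p XOR X).
  4: 4 XOR 24 = 28 ≥ 4 — no move.
  7: 7 XOR 24 = 31 ≥ 7 — no move.
  11: 11 XOR 24 = 19 ≥ 11 — no move.
  6: 6 XOR 24 = 30 ≥ 6 — no move.
  1: 1 XOR 24 = 25 ≥ 1 — no move.
  23: 23 XOR 24 = 15 < 23 — winning move (to 15).
That gives 1 winning move.

1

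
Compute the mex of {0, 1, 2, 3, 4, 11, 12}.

5

The values 0, 1, 2, 3, 4 are all present; 5 is the first non-negative integer missing from the set.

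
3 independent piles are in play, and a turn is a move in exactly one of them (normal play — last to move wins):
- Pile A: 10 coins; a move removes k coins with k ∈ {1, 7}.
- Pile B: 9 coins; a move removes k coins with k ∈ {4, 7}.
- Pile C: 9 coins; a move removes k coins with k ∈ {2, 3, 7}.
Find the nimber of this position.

Build the Grundy sequence for pile A with g(k) = mex{g(k−s) : s ∈ {1, 7}, s ≤ k}:
k:     0  1  2  3  4  5  6  7  8  9 10
g(k):  0  1  0  1  0  1  0  1  0  1  0
So g(10) = 0.
Build the Grundy sequence for pile B with g(k) = mex{g(k−s) : s ∈ {4, 7}, s ≤ k}:
g(0) = mex{} = 0
g(1) = mex{} = 0
g(2) = mex{} = 0
g(3) = mex{} = 0
g(4) = mex{0} = 1
g(5) = mex{0} = 1
g(6) = mex{0} = 1
g(7) = mex{0} = 1
g(8) = mex{0,1} = 2
g(9) = mex{0,1} = 2
So g(9) = 2.
For pile C, compute g(0), g(1), … with moves {2, 3, 7}:
g(0) = mex{} = 0
g(1) = mex{} = 0
g(2) = mex{0} = 1
g(3) = mex{0} = 1
g(4) = mex{0,1} = 2
g(5) = mex{1} = 0
g(6) = mex{1,2} = 0
g(7) = mex{0,2} = 1
g(8) = mex{0} = 1
g(9) = mex{0,1} = 2
So g(9) = 2.
The value of a disjunctive sum is the nim-sum of the parts.
Combined value = 0 ⊕ 2 ⊕ 2 = 0.

0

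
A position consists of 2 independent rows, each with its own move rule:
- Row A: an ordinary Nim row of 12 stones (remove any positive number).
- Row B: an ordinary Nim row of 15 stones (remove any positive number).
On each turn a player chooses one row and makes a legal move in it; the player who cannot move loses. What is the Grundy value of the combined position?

Row A is a plain Nim row of size 12, so its Grundy value is 12.
Row B is a plain Nim row of size 15, so its Grundy value is 15.
The value of a disjunctive sum is the nim-sum of the parts.
Combined value = 12 ⊕ 15 = 3.

3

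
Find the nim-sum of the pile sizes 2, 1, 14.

Compute the nim-sum pairwise:
2 XOR 1 = 3
3 XOR 14 = 13

13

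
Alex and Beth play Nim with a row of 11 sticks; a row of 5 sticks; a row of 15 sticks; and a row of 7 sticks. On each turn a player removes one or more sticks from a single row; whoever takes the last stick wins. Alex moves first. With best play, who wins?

Nim-sum: 11 ^ 5 ^ 15 ^ 7 = 6.
The nim-sum is 6 ≠ 0, so this is an N-position: the player to move can win; Alex has a winning move.

Alex wins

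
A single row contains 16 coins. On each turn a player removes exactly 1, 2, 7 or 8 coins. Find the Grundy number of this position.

1

Build the Grundy sequence with g(k) = mex{g(k−s) : s ∈ {1, 2, 7, 8}, s ≤ k}:
k:     0  1  2  3  4  5  6  7  8  9 10 11 12 13 14 15 16
g(k):  0  1  2  0  1  2  0  1  2  0  1  2  0  1  2  0  1
So g(16) = 1.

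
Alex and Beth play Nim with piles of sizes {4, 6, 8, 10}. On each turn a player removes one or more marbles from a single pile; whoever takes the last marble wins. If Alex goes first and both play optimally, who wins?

Nim-sum: 4 ^ 6 ^ 8 ^ 10 = 0.
The nim-sum is 0, so this is a P-position: the player to move is in a losing position under optimal play; Alex is about to move from it and so loses — Beth wins.

Beth wins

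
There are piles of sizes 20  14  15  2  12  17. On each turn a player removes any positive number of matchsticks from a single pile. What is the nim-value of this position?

10

Nim-sum: 20 ^ 14 ^ 15 ^ 2 ^ 12 ^ 17 = 10.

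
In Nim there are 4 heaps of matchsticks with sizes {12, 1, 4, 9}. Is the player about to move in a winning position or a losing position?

Compute the nim-sum pairwise:
12 ^ 1 = 13
13 ^ 4 = 9
9 ^ 9 = 0
The nim-sum is 0, so this is a P-position: the player to move is in a losing position under optimal play.

Losing position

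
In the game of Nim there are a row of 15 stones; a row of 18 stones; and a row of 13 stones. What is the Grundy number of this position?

16

In binary:
  01111  (15)
  10010  (18)
  01101  (13)
  -----
  10000  (16)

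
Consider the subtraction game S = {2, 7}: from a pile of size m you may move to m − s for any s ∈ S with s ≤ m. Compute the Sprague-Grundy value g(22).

0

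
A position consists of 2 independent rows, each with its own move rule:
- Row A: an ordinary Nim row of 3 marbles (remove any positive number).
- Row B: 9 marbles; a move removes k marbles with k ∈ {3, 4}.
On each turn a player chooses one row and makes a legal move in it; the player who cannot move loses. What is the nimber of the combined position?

Row A is a plain Nim row of size 3, so its Grundy value is 3.
For row B, compute g(0), g(1), … with moves {3, 4}:
g(0) = mex{} = 0
g(1) = mex{} = 0
g(2) = mex{} = 0
g(3) = mex{0} = 1
g(4) = mex{0} = 1
g(5) = mex{0} = 1
g(6) = mex{0,1} = 2
g(7) = mex{1} = 0
g(8) = mex{1} = 0
g(9) = mex{1,2} = 0
So g(9) = 0.
By the Sprague-Grundy theorem, the Grundy value of a sum of independent games is the XOR of the component values.
Combined value = 3 XOR 0 = 3.

3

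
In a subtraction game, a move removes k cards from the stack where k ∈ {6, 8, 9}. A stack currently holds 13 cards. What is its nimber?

Grundy values for subtraction set {6, 8, 9}:
k:     0  1  2  3  4  5  6  7  8  9 10 11 12 13
g(k):  0  0  0  0  0  0  1  1  1  1  1  1  2  2
So g(13) = 2.

2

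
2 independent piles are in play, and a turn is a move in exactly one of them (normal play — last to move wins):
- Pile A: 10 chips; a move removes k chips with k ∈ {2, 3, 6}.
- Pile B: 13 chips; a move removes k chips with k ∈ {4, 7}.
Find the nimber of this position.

0

Build the Grundy sequence for pile A with g(k) = mex{g(k−s) : s ∈ {2, 3, 6}, s ≤ k}:
k:     0  1  2  3  4  5  6  7  8  9 10
g(k):  0  0  1  1  2  0  3  1  2  0  0
So g(10) = 0.
Build the Grundy sequence for pile B with g(k) = mex{g(k−s) : s ∈ {4, 7}, s ≤ k}:
g(0) = mex{} = 0
g(1) = mex{} = 0
g(2) = mex{} = 0
g(3) = mex{} = 0
g(4) = mex{0} = 1
g(5) = mex{0} = 1
g(6) = mex{0} = 1
g(7) = mex{0} = 1
g(8) = mex{0,1} = 2
g(9) = mex{0,1} = 2
g(10) = mex{0,1} = 2
g(11) = mex{1} = 0
g(12) = mex{1,2} = 0
g(13) = mex{1,2} = 0
So g(13) = 0.
The value of a disjunctive sum is the nim-sum of the parts.
Combined value = 0 ⊕ 0 = 0.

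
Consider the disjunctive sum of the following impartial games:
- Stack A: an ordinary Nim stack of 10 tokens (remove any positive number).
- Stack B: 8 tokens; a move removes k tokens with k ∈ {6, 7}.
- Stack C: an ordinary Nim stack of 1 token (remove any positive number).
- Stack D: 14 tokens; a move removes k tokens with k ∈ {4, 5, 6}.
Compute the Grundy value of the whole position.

Stack A is a plain Nim stack of size 10, so its Grundy value is 10.
For stack B, compute g(0), g(1), … with moves {6, 7}:
k:     0  1  2  3  4  5  6  7  8
g(k):  0  0  0  0  0  0  1  1  1
So g(8) = 1.
Stack C is a plain Nim stack of size 1, so its Grundy value is 1.
Build the Grundy sequence for stack D with g(k) = mex{g(k−s) : s ∈ {4, 5, 6}, s ≤ k}:
k:     0  1  2  3  4  5  6  7  8  9 10 11 12 13 14
g(k):  0  0  0  0  1  1  1  1  2  2  0  0  0  0  1
So g(14) = 1.
The value of a disjunctive sum is the nim-sum of the parts.
Combined value = 10 XOR 1 XOR 1 XOR 1 = 11.

11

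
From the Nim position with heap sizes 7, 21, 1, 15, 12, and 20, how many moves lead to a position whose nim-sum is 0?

5

Compute the nim-sum pairwise:
7 ⊕ 21 = 18
18 ⊕ 1 = 19
19 ⊕ 15 = 28
28 ⊕ 12 = 16
16 ⊕ 20 = 4
The overall nim-sum is X = 4. A heap of size p has a winning move iff p XOR X < p (reduce it to p XOR X).
  7: 7 XOR 4 = 3 < 7 — winning move (to 3).
  21: 21 XOR 4 = 17 < 21 — winning move (to 17).
  1: 1 XOR 4 = 5 ≥ 1 — no move.
  15: 15 XOR 4 = 11 < 15 — winning move (to 11).
  12: 12 XOR 4 = 8 < 12 — winning move (to 8).
  20: 20 XOR 4 = 16 < 20 — winning move (to 16).
That gives 5 winning moves.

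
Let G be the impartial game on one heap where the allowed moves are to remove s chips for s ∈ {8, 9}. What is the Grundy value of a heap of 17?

0

Compute g(0), g(1), … for moves {8, 9}:
k:     0  1  2  3  4  5  6  7  8  9 10 11 12 13 14 15 16 17
g(k):  0  0  0  0  0  0  0  0  1  1  1  1  1  1  1  1  2  0
So g(17) = 0.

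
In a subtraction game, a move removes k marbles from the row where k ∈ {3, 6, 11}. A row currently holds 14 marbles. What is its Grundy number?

Grundy values for subtraction set {3, 6, 11}:
k:     0  1  2  3  4  5  6  7  8  9 10 11 12 13 14
g(k):  0  0  0  1  1  1  2  2  2  0  0  3  1  1  0
So g(14) = 0.

0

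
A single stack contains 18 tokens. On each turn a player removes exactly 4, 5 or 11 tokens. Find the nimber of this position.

Build the Grundy sequence with g(k) = mex{g(k−s) : s ∈ {4, 5, 11}, s ≤ k}:
k:     0  1  2  3  4  5  6  7  8  9 10 11 12 13 14 15 16 17 18
g(k):  0  0  0  0  1  1  1  1  2  0  0  2  3  1  1  3  0  0  0
So g(18) = 0.

0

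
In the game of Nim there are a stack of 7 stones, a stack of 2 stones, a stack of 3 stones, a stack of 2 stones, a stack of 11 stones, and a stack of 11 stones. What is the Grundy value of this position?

Write each in binary and XOR column by column:
  0111  (7)
  0010  (2)
  0011  (3)
  0010  (2)
  1011  (11)
  1011  (11)
  ----
  0100  (4)

4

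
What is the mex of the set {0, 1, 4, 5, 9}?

The values 0, 1 are all present; 2 is the first non-negative integer missing from the set.

2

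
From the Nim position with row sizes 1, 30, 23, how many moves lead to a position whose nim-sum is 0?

1

Nim-sum: 1 ⊕ 30 ⊕ 23 = 8.
The overall nim-sum is X = 8. A row of size p has a winning move iff p XOR X < p (reduce it to p XOR X).
  1: 1 XOR 8 = 9 ≥ 1 — no move.
  30: 30 XOR 8 = 22 < 30 — winning move (to 22).
  23: 23 XOR 8 = 31 ≥ 23 — no move.
That gives 1 winning move.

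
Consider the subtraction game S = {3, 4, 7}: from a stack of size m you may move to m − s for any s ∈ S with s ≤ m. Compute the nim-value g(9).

Build the Grundy sequence with g(k) = mex{g(k−s) : s ∈ {3, 4, 7}, s ≤ k}:
k:     0  1  2  3  4  5  6  7  8  9
g(k):  0  0  0  1  1  1  2  2  2  3
So g(9) = 3.

3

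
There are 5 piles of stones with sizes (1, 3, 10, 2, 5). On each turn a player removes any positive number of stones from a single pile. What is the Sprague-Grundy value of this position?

Nim-sum: 1 ^ 3 ^ 10 ^ 2 ^ 5 = 15.

15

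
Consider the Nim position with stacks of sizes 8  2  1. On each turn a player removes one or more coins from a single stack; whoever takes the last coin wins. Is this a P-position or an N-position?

N-position

In binary:
  1000  (8)
  0010  (2)
  0001  (1)
  ----
  1011  (11)
The nim-sum is 11 ≠ 0, so this is an N-position: the player to move can win.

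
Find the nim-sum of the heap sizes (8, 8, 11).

Bitwise XOR of the heap sizes:
  1000  (8)
  1000  (8)
  1011  (11)
  ----
  1011  (11)

11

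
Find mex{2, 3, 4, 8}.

0 is not in the set, so the mex is 0.

0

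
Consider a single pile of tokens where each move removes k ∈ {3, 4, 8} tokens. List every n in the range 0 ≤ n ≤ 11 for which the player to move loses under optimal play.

0, 1, 2, 7

Compute g(0), g(1), … for moves {3, 4, 8}:
g(0) = mex{} = 0
g(1) = mex{} = 0
g(2) = mex{} = 0
g(3) = mex{0} = 1
g(4) = mex{0} = 1
g(5) = mex{0} = 1
g(6) = mex{0,1} = 2
g(7) = mex{1} = 0
g(8) = mex{0,1} = 2
g(9) = mex{0,1,2} = 3
g(10) = mex{0,2} = 1
g(11) = mex{0,1,2} = 3
The P-positions (g = 0) in 0..11 are 0, 1, 2, 7.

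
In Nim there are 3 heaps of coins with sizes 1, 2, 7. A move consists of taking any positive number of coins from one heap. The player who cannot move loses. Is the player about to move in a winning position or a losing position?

Nim-sum: 1 XOR 2 XOR 7 = 4.
The nim-sum is 4 ≠ 0, so this is an N-position: the player to move can win.

Winning position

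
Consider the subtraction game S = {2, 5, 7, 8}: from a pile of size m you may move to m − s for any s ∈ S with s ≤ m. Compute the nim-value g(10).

0

Grundy values for subtraction set {2, 5, 7, 8}:
k:     0  1  2  3  4  5  6  7  8  9 10
g(k):  0  0  1  1  0  2  1  3  2  2  0
So g(10) = 0.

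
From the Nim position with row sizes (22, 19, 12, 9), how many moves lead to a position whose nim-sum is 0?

0

Compute the nim-sum pairwise:
22 XOR 19 = 5
5 XOR 12 = 9
9 XOR 9 = 0
The nim-sum is already 0, so every move leaves a nonzero nim-sum — there are no winning moves.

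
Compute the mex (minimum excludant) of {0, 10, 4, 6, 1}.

2

The values 0, 1 are all present; 2 is the first non-negative integer missing from the set.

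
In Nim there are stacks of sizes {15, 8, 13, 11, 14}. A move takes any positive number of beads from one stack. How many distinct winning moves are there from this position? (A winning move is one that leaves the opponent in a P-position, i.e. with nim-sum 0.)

5

Nim-sum: 15 ^ 8 ^ 13 ^ 11 ^ 14 = 15.
The overall nim-sum is X = 15. A stack of size p has a winning move iff p XOR X < p (reduce it to p XOR X).
  15: 15 XOR 15 = 0 < 15 — winning move (to 0).
  8: 8 XOR 15 = 7 < 8 — winning move (to 7).
  13: 13 XOR 15 = 2 < 13 — winning move (to 2).
  11: 11 XOR 15 = 4 < 11 — winning move (to 4).
  14: 14 XOR 15 = 1 < 14 — winning move (to 1).
That gives 5 winning moves.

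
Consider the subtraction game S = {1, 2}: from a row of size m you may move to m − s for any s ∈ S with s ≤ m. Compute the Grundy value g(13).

1

Grundy values for subtraction set {1, 2}:
g(0) = mex{} = 0
g(1) = mex{0} = 1
g(2) = mex{0,1} = 2
g(3) = mex{1,2} = 0
g(4) = mex{0,2} = 1
g(5) = mex{0,1} = 2
g(6) = mex{1,2} = 0
g(7) = mex{0,2} = 1
g(8) = mex{0,1} = 2
g(9) = mex{1,2} = 0
g(10) = mex{0,2} = 1
g(11) = mex{0,1} = 2
g(12) = mex{1,2} = 0
g(13) = mex{0,2} = 1
So g(13) = 1.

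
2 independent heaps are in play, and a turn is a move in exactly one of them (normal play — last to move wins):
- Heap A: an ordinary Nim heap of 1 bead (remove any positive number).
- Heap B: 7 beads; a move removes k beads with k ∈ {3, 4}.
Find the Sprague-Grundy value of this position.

Heap A is a plain Nim heap of size 1, so its Grundy value is 1.
Build the Grundy sequence for heap B with g(k) = mex{g(k−s) : s ∈ {3, 4}, s ≤ k}:
k:     0  1  2  3  4  5  6  7
g(k):  0  0  0  1  1  1  2  0
So g(7) = 0.
The value of a disjunctive sum is the nim-sum of the parts.
Combined value = 1 XOR 0 = 1.

1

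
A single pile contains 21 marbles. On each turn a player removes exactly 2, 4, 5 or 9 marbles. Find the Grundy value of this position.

0

Compute g(0), g(1), … for moves {2, 4, 5, 9}:
k:     0  1  2  3  4  5  6  7  8  9 10 11 12 13 14 15 16 17 18 19 20 21
g(k):  0  0  1  1  2  2  3  0  0  1  1  2  2  3  0  0  1  1  2  2  3  0
So g(21) = 0.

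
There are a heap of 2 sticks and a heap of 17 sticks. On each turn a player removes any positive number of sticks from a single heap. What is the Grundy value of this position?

19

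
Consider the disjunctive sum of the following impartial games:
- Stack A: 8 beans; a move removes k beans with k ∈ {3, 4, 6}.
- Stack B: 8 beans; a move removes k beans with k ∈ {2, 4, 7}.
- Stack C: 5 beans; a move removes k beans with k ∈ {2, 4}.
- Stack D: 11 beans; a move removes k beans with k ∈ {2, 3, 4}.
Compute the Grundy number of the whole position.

3

For stack A, compute g(0), g(1), … with moves {3, 4, 6}:
g(0) = mex{} = 0
g(1) = mex{} = 0
g(2) = mex{} = 0
g(3) = mex{0} = 1
g(4) = mex{0} = 1
g(5) = mex{0} = 1
g(6) = mex{0,1} = 2
g(7) = mex{0,1} = 2
g(8) = mex{0,1} = 2
So g(8) = 2.
Grundy values for stack B (subtraction set {2, 4, 7}):
g(0) = mex{} = 0
g(1) = mex{} = 0
g(2) = mex{0} = 1
g(3) = mex{0} = 1
g(4) = mex{0,1} = 2
g(5) = mex{0,1} = 2
g(6) = mex{1,2} = 0
g(7) = mex{0,1,2} = 3
g(8) = mex{0,2} = 1
So g(8) = 1.
For stack C, compute g(0), g(1), … with moves {2, 4}:
g(0) = mex{} = 0
g(1) = mex{} = 0
g(2) = mex{0} = 1
g(3) = mex{0} = 1
g(4) = mex{0,1} = 2
g(5) = mex{0,1} = 2
So g(5) = 2.
For stack D, compute g(0), g(1), … with moves {2, 3, 4}:
g(0) = mex{} = 0
g(1) = mex{} = 0
g(2) = mex{0} = 1
g(3) = mex{0} = 1
g(4) = mex{0,1} = 2
g(5) = mex{0,1} = 2
g(6) = mex{1,2} = 0
g(7) = mex{1,2} = 0
g(8) = mex{0,2} = 1
g(9) = mex{0,2} = 1
g(10) = mex{0,1} = 2
g(11) = mex{0,1} = 2
So g(11) = 2.
By the Sprague-Grundy theorem, the Grundy value of a sum of independent games is the XOR of the component values.
Combined value = 2 ⊕ 1 ⊕ 2 ⊕ 2 = 3.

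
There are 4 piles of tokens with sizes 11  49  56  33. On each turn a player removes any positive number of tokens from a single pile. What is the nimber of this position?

35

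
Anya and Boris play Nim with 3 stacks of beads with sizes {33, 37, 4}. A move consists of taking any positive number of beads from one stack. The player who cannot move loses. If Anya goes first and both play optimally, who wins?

Boris wins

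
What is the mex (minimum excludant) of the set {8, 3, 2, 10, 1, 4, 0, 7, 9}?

The values 0, 1, 2, 3, 4 are all present; 5 is the first non-negative integer missing from the set.

5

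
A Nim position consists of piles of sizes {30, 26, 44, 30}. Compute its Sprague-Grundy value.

Nim-sum: 30 XOR 26 XOR 44 XOR 30 = 54.

54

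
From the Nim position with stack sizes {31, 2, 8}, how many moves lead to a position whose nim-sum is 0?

Nim-sum: 31 ^ 2 ^ 8 = 21.
The overall nim-sum is X = 21. A stack of size p has a winning move iff p XOR X < p (reduce it to p XOR X).
  31: 31 XOR 21 = 10 < 31 — winning move (to 10).
  2: 2 XOR 21 = 23 ≥ 2 — no move.
  8: 8 XOR 21 = 29 ≥ 8 — no move.
That gives 1 winning move.

1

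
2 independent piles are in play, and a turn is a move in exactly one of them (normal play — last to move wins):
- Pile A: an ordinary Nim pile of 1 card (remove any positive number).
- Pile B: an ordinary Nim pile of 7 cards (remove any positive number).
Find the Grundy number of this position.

6

Pile A is a plain Nim pile of size 1, so its Grundy value is 1.
Pile B is a plain Nim pile of size 7, so its Grundy value is 7.
The value of a disjunctive sum is the nim-sum of the parts.
Combined value = 1 XOR 7 = 6.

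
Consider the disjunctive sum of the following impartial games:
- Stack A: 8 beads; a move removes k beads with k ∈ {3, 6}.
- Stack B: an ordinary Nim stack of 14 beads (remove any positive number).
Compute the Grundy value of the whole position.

12

Build the Grundy sequence for stack A with g(k) = mex{g(k−s) : s ∈ {3, 6}, s ≤ k}:
g(0) = mex{} = 0
g(1) = mex{} = 0
g(2) = mex{} = 0
g(3) = mex{0} = 1
g(4) = mex{0} = 1
g(5) = mex{0} = 1
g(6) = mex{0,1} = 2
g(7) = mex{0,1} = 2
g(8) = mex{0,1} = 2
So g(8) = 2.
Stack B is a plain Nim stack of size 14, so its Grundy value is 14.
By the Sprague-Grundy theorem, the Grundy value of a sum of independent games is the XOR of the component values.
Combined value = 2 ⊕ 14 = 12.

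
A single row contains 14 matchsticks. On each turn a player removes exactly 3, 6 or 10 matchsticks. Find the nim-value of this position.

0

Grundy values for subtraction set {3, 6, 10}:
k:     0  1  2  3  4  5  6  7  8  9 10 11 12 13 14
g(k):  0  0  0  1  1  1  2  2  2  0  3  3  1  0  0
So g(14) = 0.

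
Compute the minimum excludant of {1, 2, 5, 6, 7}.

0 is not in the set, so the mex is 0.

0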